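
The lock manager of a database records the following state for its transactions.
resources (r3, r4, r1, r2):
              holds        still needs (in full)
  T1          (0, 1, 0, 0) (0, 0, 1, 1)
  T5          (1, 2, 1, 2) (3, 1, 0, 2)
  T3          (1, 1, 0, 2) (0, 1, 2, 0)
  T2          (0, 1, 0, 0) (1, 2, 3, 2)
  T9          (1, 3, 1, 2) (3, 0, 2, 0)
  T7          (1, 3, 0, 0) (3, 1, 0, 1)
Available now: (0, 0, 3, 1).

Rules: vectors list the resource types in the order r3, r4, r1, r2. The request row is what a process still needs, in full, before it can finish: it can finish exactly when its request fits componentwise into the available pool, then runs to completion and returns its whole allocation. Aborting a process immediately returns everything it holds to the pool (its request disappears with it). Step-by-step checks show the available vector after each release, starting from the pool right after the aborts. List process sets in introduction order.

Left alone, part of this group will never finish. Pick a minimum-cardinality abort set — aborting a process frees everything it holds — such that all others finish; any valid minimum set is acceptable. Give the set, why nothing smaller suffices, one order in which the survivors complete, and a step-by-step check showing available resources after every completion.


The answer: abort T5 and T9.
Key observation: T7 was stuck for good until T5 and T9 gave back (2, 5, 2, 4); in the order shown it finishes at step 4.
No one abort is enough; case by case: T1 alone leaves T5 blocked (short on r3); T5 alone leaves T9 blocked (short on r3); T3 alone leaves T5 blocked (short on r3); T2 alone leaves T5 blocked (short on r3); T9 alone leaves T5 blocked (short on r3); T7 alone leaves T5 blocked (short on r3).
One survivor order: T2, T3, T1, T7. Verifying each step (post-abort pool first):
  pool = (2, 5, 5, 5)
  T2: need (1, 2, 3, 2) fits (2, 5, 5, 5); releases (0, 1, 0, 0), pool now (2, 6, 5, 5)
  T3: need (0, 1, 2, 0) fits (2, 6, 5, 5); releases (1, 1, 0, 2), pool now (3, 7, 5, 7)
  T1: need (0, 0, 1, 1) fits (3, 7, 5, 7); releases (0, 1, 0, 0), pool now (3, 8, 5, 7)
  T7: need (3, 1, 0, 1) fits (3, 8, 5, 7); releases (1, 3, 0, 0), pool now (4, 11, 5, 7)


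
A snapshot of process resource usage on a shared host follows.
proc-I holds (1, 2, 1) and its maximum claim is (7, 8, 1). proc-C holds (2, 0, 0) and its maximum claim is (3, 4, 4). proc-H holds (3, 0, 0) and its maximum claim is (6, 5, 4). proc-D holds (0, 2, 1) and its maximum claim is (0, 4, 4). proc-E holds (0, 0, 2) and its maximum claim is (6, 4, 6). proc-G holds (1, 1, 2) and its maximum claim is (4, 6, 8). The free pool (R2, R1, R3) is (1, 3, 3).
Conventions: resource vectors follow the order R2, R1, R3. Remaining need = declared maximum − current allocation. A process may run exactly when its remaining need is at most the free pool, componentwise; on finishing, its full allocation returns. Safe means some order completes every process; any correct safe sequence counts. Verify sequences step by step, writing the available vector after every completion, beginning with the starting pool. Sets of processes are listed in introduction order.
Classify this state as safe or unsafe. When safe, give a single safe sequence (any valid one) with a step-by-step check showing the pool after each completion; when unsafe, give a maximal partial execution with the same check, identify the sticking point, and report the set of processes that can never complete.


SAFE. One safe sequence: proc-D, proc-C, proc-H, proc-E, proc-G, proc-I.
Key observation: the first exact fit in this order is proc-D — it needs (0, 2, 3) with (1, 3, 3) free, meeting a requested resource to the last unit.
Walking it through:
  pool = (1, 3, 3)
  run proc-D (needs (0, 2, 3), free (1, 3, 3)); after release of (0, 2, 1) the pool is (1, 5, 4)
  run proc-C (needs (1, 4, 4), free (1, 5, 4)); after release of (2, 0, 0) the pool is (3, 5, 4)
  run proc-H (needs (3, 5, 4), free (3, 5, 4)); after release of (3, 0, 0) the pool is (6, 5, 4)
  run proc-E (needs (6, 4, 4), free (6, 5, 4)); after release of (0, 0, 2) the pool is (6, 5, 6)
  run proc-G (needs (3, 5, 6), free (6, 5, 6)); after release of (1, 1, 2) the pool is (7, 6, 8)
  run proc-I (needs (6, 6, 0), free (7, 6, 8)); after release of (1, 2, 1) the pool is (8, 8, 9)


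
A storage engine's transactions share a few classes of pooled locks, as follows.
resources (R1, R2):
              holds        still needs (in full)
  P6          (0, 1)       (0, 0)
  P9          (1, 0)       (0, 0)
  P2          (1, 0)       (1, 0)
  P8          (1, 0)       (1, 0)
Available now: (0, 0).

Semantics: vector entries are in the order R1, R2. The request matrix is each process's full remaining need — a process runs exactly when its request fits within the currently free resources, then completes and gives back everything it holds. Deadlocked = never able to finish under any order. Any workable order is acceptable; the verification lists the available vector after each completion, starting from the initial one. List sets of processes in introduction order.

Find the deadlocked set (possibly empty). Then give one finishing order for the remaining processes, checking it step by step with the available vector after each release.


The deadlocked set is empty.
Key observation: P9 leads a chain of completions in which each release enables another process.
The rest can finish in the order P9, P6, P2, P8. Verifying each step:
  pool = (0, 0)
  P9 needs (0, 0) <= (0, 0) -> finishes; pool += (1, 0) = (1, 0)
  P6 needs (0, 0) <= (1, 0) -> finishes; pool += (0, 1) = (1, 1)
  P2 needs (1, 0) <= (1, 1) -> finishes; pool += (1, 0) = (2, 1)
  P8 needs (1, 0) <= (2, 1) -> finishes; pool += (1, 0) = (3, 1)


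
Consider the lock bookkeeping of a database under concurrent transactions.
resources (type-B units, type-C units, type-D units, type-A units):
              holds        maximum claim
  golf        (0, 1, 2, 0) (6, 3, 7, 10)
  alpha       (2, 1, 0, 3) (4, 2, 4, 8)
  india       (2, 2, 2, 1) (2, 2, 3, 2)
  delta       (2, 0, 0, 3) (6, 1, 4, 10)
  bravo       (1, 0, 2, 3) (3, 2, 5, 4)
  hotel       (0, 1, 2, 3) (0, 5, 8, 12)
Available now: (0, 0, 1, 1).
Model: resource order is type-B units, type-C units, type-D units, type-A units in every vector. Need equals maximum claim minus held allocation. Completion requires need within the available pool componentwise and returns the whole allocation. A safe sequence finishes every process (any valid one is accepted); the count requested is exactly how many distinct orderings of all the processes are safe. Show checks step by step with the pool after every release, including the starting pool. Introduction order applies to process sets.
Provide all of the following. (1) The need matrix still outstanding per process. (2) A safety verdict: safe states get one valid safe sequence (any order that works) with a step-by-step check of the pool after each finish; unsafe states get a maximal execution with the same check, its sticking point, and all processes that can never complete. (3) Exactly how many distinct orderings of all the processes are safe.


(1) Need matrix, components ordered type-B units, type-C units, type-D units, type-A units:
  golf: (6, 2, 5, 10)
  alpha: (2, 1, 4, 5)
  india: (0, 0, 1, 1)
  delta: (4, 1, 4, 7)
  bravo: (2, 2, 3, 1)
  hotel: (0, 4, 6, 9)
(2) SAFE — a valid safe sequence is india, bravo, alpha, delta, golf, hotel.
Key observation: india marks the first exact bind of the order: its need (0, 0, 1, 1) fits the free (0, 0, 1, 1) with zero slack on a requested resource.
Verifying each step:
  pool = (0, 0, 1, 1)
  run india (needs (0, 0, 1, 1), free (0, 0, 1, 1)); after release of (2, 2, 2, 1) the pool is (2, 2, 3, 2)
  run bravo (needs (2, 2, 3, 1), free (2, 2, 3, 2)); after release of (1, 0, 2, 3) the pool is (3, 2, 5, 5)
  run alpha (needs (2, 1, 4, 5), free (3, 2, 5, 5)); after release of (2, 1, 0, 3) the pool is (5, 3, 5, 8)
  run delta (needs (4, 1, 4, 7), free (5, 3, 5, 8)); after release of (2, 0, 0, 3) the pool is (7, 3, 5, 11)
  run golf (needs (6, 2, 5, 10), free (7, 3, 5, 11)); after release of (0, 1, 2, 0) the pool is (7, 4, 7, 11)
  run hotel (needs (0, 4, 6, 9), free (7, 4, 7, 11)); after release of (0, 1, 2, 3) the pool is (7, 5, 9, 14)
(3) Precisely 1 of the possible complete orderings is a safe sequence.


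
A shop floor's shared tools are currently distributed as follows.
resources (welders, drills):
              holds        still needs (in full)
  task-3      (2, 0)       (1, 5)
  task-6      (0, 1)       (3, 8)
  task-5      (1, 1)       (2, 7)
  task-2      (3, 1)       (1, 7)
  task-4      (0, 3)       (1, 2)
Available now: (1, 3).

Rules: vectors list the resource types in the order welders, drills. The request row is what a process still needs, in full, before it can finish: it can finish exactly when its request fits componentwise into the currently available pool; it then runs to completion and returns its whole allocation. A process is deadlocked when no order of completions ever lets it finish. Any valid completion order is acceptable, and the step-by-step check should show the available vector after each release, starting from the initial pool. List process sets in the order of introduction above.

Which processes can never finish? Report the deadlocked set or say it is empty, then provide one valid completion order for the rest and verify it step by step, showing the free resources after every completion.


Deadlocked: task-6, task-5 and task-2.
Key observation: task-4, task-3 can finish, but then (3, 6) is all there is, and the blocked group's drills demands exceed it.
A valid finishing order for the others: task-4, task-3. Walking it through:
  pool = (1, 3)
  task-4 needs (1, 2) <= (1, 3) -> finishes; pool += (0, 3) = (1, 6)
  task-3 needs (1, 5) <= (1, 6) -> finishes; pool += (2, 0) = (3, 6)
The blocked processes can never fit:
  task-6 still needs (3, 8) but only (3, 6) is free — short on drills
  task-5 still needs (2, 7) but only (3, 6) is free — short on drills
  task-2 still needs (1, 7) but only (3, 6) is free — short on drills


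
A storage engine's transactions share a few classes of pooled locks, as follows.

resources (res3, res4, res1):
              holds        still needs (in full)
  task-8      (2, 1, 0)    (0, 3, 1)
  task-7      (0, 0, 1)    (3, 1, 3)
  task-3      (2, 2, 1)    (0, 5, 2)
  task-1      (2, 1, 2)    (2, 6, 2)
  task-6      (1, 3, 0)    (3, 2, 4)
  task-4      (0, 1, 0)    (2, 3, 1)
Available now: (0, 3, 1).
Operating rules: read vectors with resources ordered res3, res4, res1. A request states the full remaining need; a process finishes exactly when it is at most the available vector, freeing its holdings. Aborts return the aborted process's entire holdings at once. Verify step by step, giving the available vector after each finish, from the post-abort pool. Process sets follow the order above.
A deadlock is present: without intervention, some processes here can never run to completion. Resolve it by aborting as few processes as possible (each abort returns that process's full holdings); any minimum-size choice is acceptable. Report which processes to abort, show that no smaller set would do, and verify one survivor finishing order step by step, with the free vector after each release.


Minimum abort set: task-1.
Key observation: before aborting task-1, task-7 was permanently blocked — no order could ever run it; afterwards it completes at step 2.
Why nothing smaller works: aborting no one leaves the state deadlocked as given.
The survivors complete as task-8, task-7, task-4, task-6, task-3. Step-by-step check (starting from the post-abort pool):
  pool = (2, 4, 3)
  task-8: need (0, 3, 1) fits (2, 4, 3); releases (2, 1, 0), pool now (4, 5, 3)
  task-7: need (3, 1, 3) fits (4, 5, 3); releases (0, 0, 1), pool now (4, 5, 4)
  task-4: need (2, 3, 1) fits (4, 5, 4); releases (0, 1, 0), pool now (4, 6, 4)
  task-6: need (3, 2, 4) fits (4, 6, 4); releases (1, 3, 0), pool now (5, 9, 4)
  task-3: need (0, 5, 2) fits (5, 9, 4); releases (2, 2, 1), pool now (7, 11, 5)


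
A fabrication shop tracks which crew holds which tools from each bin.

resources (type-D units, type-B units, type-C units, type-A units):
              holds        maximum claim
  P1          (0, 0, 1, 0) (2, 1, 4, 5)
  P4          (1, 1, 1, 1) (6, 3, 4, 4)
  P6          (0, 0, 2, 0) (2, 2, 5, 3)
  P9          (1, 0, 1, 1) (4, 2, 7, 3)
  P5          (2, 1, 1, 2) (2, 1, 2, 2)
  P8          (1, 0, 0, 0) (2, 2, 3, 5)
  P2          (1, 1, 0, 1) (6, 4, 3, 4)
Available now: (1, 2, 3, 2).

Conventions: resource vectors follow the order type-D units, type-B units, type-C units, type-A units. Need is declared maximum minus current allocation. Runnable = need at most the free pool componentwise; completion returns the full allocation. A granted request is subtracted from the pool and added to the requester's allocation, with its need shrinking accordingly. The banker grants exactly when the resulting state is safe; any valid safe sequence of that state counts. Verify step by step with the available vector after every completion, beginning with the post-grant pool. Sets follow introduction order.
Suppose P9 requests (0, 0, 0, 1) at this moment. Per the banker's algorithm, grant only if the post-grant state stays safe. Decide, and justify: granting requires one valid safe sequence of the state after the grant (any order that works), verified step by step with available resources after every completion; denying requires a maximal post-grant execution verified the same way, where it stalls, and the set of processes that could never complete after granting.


GRANT. The post-grant state is safe; one safe sequence: P5, P6, P9, P1, P8, P4, P2.
Key observation: with (1, 2, 3, 1) left after the transfer, P5 can run at once — the state stays safe.
Step-by-step check of the post-grant state:
  pool = (1, 2, 3, 1)
  P5 needs (0, 0, 1, 0) <= (1, 2, 3, 1) -> finishes; pool += (2, 1, 1, 2) = (3, 3, 4, 3)
  P6 needs (2, 2, 3, 3) <= (3, 3, 4, 3) -> finishes; pool += (0, 0, 2, 0) = (3, 3, 6, 3)
  P9 needs (3, 2, 6, 1) <= (3, 3, 6, 3) -> finishes; pool += (1, 0, 1, 2) = (4, 3, 7, 5)
  P1 needs (2, 1, 3, 5) <= (4, 3, 7, 5) -> finishes; pool += (0, 0, 1, 0) = (4, 3, 8, 5)
  P8 needs (1, 2, 3, 5) <= (4, 3, 8, 5) -> finishes; pool += (1, 0, 0, 0) = (5, 3, 8, 5)
  P4 needs (5, 2, 3, 3) <= (5, 3, 8, 5) -> finishes; pool += (1, 1, 1, 1) = (6, 4, 9, 6)
  P2 needs (5, 3, 3, 3) <= (6, 4, 9, 6) -> finishes; pool += (1, 1, 0, 1) = (7, 5, 9, 7)


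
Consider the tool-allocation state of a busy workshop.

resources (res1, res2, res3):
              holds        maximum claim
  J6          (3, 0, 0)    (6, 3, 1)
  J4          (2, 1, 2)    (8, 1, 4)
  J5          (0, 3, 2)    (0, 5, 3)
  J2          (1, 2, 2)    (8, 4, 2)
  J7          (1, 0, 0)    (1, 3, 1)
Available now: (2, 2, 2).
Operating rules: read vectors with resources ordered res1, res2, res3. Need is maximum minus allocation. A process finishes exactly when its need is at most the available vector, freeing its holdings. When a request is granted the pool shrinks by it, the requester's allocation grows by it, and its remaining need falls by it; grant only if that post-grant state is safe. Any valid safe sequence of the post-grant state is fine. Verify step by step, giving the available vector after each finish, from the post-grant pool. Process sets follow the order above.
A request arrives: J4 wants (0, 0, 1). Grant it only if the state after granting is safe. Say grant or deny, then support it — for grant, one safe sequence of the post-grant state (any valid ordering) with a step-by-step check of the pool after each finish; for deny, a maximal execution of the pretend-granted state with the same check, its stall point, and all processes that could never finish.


GRANT — the state after the grant stays safe, e.g. via J5, J7, J6, J4, J2.
Key observation: the grant leaves (2, 2, 1) free — enough for J5, whose release restarts the cascade.
Check on the post-grant state, step by step:
  pool = (2, 2, 1)
  run J5 (needs (0, 2, 1), free (2, 2, 1)); after release of (0, 3, 2) the pool is (2, 5, 3)
  run J7 (needs (0, 3, 1), free (2, 5, 3)); after release of (1, 0, 0) the pool is (3, 5, 3)
  run J6 (needs (3, 3, 1), free (3, 5, 3)); after release of (3, 0, 0) the pool is (6, 5, 3)
  run J4 (needs (6, 0, 1), free (6, 5, 3)); after release of (2, 1, 3) the pool is (8, 6, 6)
  run J2 (needs (7, 2, 0), free (8, 6, 6)); after release of (1, 2, 2) the pool is (9, 8, 8)


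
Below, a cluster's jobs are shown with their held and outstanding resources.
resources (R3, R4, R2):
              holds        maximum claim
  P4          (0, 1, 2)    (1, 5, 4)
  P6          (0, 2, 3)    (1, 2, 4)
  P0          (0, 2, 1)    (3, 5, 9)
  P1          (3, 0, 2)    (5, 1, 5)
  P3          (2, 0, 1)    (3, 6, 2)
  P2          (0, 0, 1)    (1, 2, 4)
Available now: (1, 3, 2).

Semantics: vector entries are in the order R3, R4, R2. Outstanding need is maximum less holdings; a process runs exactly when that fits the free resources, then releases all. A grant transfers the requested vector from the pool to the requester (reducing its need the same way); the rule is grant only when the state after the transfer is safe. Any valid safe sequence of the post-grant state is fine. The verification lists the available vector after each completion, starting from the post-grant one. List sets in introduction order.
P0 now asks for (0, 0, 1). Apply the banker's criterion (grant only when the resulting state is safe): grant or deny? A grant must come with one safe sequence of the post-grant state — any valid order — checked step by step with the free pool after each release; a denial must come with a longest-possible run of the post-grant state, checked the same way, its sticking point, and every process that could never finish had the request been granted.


GRANT — the state after the grant stays safe, e.g. via P6, P2, P4, P3, P0, P1.
Key observation: the grant leaves (1, 3, 1) free — enough for P6, whose release restarts the cascade.
Check on the post-grant state, step by step:
  pool = (1, 3, 1)
  P6: need (1, 0, 1) fits (1, 3, 1); releases (0, 2, 3), pool now (1, 5, 4)
  P2: need (1, 2, 3) fits (1, 5, 4); releases (0, 0, 1), pool now (1, 5, 5)
  P4: need (1, 4, 2) fits (1, 5, 5); releases (0, 1, 2), pool now (1, 6, 7)
  P3: need (1, 6, 1) fits (1, 6, 7); releases (2, 0, 1), pool now (3, 6, 8)
  P0: need (3, 3, 7) fits (3, 6, 8); releases (0, 2, 2), pool now (3, 8, 10)
  P1: need (2, 1, 3) fits (3, 8, 10); releases (3, 0, 2), pool now (6, 8, 12)


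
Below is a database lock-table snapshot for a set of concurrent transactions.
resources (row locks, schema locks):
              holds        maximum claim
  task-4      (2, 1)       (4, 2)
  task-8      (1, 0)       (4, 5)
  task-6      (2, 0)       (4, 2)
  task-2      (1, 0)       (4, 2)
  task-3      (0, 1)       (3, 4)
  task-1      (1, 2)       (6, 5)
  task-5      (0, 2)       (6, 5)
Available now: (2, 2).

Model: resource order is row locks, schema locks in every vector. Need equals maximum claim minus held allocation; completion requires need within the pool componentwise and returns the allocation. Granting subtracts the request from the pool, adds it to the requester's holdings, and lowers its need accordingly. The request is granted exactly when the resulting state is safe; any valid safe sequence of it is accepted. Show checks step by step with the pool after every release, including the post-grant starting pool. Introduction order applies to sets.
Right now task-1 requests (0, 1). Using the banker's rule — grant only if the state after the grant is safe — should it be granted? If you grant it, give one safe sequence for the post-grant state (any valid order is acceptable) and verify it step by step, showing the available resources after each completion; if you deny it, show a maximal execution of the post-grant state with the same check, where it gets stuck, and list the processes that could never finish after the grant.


GRANT — the state after the grant stays safe, e.g. via task-4, task-6, task-1, task-2, task-8, task-5, task-3.
Key observation: after the grant the pool drops to (2, 1), which still lets task-4 finish first and unwind the rest.
Check on the post-grant state, step by step:
  pool = (2, 1)
  task-4: need (2, 1) fits (2, 1); releases (2, 1), pool now (4, 2)
  task-6: need (2, 2) fits (4, 2); releases (2, 0), pool now (6, 2)
  task-1: need (5, 2) fits (6, 2); releases (1, 3), pool now (7, 5)
  task-2: need (3, 2) fits (7, 5); releases (1, 0), pool now (8, 5)
  task-8: need (3, 5) fits (8, 5); releases (1, 0), pool now (9, 5)
  task-5: need (6, 3) fits (9, 5); releases (0, 2), pool now (9, 7)
  task-3: need (3, 3) fits (9, 7); releases (0, 1), pool now (9, 8)


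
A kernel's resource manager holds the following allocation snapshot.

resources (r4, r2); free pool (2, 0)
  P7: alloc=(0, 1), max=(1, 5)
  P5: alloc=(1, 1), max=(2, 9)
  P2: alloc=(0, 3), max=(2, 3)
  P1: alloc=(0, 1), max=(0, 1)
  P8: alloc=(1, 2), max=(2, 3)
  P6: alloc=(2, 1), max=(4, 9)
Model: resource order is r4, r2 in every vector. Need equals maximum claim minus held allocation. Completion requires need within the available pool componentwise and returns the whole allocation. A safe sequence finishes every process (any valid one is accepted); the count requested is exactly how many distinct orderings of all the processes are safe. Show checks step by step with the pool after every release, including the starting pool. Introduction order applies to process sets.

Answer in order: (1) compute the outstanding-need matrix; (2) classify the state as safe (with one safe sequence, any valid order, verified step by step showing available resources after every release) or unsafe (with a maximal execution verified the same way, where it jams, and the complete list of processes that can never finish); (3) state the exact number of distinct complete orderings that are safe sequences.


(1) Remaining need (order r4, r2):
  P7: (1, 4)
  P5: (1, 8)
  P2: (2, 0)
  P1: (0, 0)
  P8: (1, 1)
  P6: (2, 8)
(2) The state is UNSAFE.
Key observation: even finishing P1, P2, P7, P8 leaves just (3, 7) free — too little r2 for any of the remaining processes.
The run P1, P2, P7, P8 cannot be extended any further. Walking it through:
  pool = (2, 0)
  P1 needs (0, 0) <= (2, 0) -> finishes; pool += (0, 1) = (2, 1)
  P2 needs (2, 0) <= (2, 1) -> finishes; pool += (0, 3) = (2, 4)
  P7 needs (1, 4) <= (2, 4) -> finishes; pool += (0, 1) = (2, 5)
  P8 needs (1, 1) <= (2, 5) -> finishes; pool += (1, 2) = (3, 7)
  blocked: P5 wants (1, 8), pool (3, 7) — not enough r2
  blocked: P6 wants (2, 8), pool (3, 7) — not enough r2
Never able to finish: P5 and P6.
(3) Precisely 0 of the possible complete orderings are safe sequences.


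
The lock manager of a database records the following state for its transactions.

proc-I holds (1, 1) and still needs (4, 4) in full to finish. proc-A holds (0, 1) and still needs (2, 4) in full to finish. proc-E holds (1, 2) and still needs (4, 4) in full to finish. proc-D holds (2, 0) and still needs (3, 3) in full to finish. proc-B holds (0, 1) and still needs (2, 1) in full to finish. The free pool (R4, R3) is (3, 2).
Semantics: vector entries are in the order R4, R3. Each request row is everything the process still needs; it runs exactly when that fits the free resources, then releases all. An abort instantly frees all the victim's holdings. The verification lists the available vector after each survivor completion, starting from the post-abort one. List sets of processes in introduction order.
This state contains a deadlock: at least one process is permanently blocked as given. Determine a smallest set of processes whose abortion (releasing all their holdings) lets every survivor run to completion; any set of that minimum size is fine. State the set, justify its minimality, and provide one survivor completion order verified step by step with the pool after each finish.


The answer: abort proc-A.
Key observation: before aborting proc-A, proc-I was permanently blocked — no order could ever run it; afterwards it completes at step 3.
Minimality: the empty abort set fails — the state is deadlocked as it stands.
Survivors finish in the order: proc-D, proc-B, proc-I, proc-E. Check, step by step (pool after the aborts first):
  pool = (3, 3)
  proc-D needs (3, 3) <= (3, 3) -> finishes; pool += (2, 0) = (5, 3)
  proc-B needs (2, 1) <= (5, 3) -> finishes; pool += (0, 1) = (5, 4)
  proc-I needs (4, 4) <= (5, 4) -> finishes; pool += (1, 1) = (6, 5)
  proc-E needs (4, 4) <= (6, 5) -> finishes; pool += (1, 2) = (7, 7)


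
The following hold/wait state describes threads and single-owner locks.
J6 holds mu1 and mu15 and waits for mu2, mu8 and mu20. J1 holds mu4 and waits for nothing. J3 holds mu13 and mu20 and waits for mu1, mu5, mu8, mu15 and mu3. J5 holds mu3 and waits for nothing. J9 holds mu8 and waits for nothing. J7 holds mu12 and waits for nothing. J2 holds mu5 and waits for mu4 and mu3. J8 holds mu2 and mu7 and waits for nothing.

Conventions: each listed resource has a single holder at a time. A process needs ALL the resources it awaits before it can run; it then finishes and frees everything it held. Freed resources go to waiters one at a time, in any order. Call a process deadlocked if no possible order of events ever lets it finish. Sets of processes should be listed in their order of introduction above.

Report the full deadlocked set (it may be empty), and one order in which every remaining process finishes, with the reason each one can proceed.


The deadlocked set is J6 and J3.
Key observation: the loop J6 -> J3 -> J6 blocks itself forever; no other process is dragged down with it.
One completion order for the rest: J8, J5, J7, J1, J9, J2.
Walking it through:
  J8: no waits; runs immediately, freeing mu2 and mu7
  J5: no waits; runs immediately, freeing mu3
  J7: no waits; runs immediately, freeing mu12
  J1: no waits; runs immediately, freeing mu4
  J9: no waits; runs immediately, freeing mu8
  J2: everything it awaited (mu4 and mu3) is free; runs, freeing mu5


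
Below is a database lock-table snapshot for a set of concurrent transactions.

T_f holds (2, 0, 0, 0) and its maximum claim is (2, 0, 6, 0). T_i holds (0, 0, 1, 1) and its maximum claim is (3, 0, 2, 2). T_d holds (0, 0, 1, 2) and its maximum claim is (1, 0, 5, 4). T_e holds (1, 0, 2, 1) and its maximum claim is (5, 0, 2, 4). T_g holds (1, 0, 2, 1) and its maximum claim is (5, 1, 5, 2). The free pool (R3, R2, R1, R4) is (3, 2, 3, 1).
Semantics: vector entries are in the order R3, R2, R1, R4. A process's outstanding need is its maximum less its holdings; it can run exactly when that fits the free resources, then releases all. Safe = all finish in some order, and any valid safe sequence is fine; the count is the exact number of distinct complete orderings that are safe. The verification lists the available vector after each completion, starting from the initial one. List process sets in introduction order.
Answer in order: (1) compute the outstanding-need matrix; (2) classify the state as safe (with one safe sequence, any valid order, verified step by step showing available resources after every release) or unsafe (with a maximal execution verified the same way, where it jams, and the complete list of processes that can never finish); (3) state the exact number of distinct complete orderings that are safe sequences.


(1) Need matrix, components ordered R3, R2, R1, R4:
  T_f: (0, 0, 6, 0)
  T_i: (3, 0, 1, 1)
  T_d: (1, 0, 4, 2)
  T_e: (4, 0, 0, 3)
  T_g: (4, 1, 3, 1)
(2) The state is UNSAFE.
Key observation: after T_i, T_d the pool peaks at (3, 2, 5, 4), and each blocked process is short somewhere: T_f on R1; T_e on R3; T_g on R3.
Going as far as possible: T_i, T_d; after that, nothing fits. Verifying each step:
  pool = (3, 2, 3, 1)
  run T_i (needs (3, 0, 1, 1), free (3, 2, 3, 1)); after release of (0, 0, 1, 1) the pool is (3, 2, 4, 2)
  run T_d (needs (1, 0, 4, 2), free (3, 2, 4, 2)); after release of (0, 0, 1, 2) the pool is (3, 2, 5, 4)
  T_f cannot run: need (0, 0, 6, 0) vs free (3, 2, 5, 4) (insufficient R1)
  T_e cannot run: need (4, 0, 0, 3) vs free (3, 2, 5, 4) (insufficient R3)
  T_g cannot run: need (4, 1, 3, 1) vs free (3, 2, 5, 4) (insufficient R3)
Processes that can never finish: T_f, T_e and T_g.
(3) Exactly 0 of the possible complete orderings are safe sequences.


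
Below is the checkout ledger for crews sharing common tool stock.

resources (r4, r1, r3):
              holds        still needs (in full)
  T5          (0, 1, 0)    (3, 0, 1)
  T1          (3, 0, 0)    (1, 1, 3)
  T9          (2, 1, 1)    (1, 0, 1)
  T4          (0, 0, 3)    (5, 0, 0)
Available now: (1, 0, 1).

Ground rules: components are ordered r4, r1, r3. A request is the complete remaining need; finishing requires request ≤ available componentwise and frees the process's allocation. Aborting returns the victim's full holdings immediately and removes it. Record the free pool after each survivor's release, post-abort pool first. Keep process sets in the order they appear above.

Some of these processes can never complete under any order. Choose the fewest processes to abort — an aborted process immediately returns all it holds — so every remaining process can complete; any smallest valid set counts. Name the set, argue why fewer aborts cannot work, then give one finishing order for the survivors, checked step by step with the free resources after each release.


Minimum abort set: T4.
Key observation: no ordering could ever have run T1 before the abort of T4; with (0, 0, 3) back in the pool it fits at step 2.
Minimality: the empty abort set fails — the state is deadlocked as it stands.
The survivors complete as T9, T1, T5. Step-by-step check (starting from the post-abort pool):
  pool = (1, 0, 4)
  T9 needs (1, 0, 1) <= (1, 0, 4) -> finishes; pool += (2, 1, 1) = (3, 1, 5)
  T1 needs (1, 1, 3) <= (3, 1, 5) -> finishes; pool += (3, 0, 0) = (6, 1, 5)
  T5 needs (3, 0, 1) <= (6, 1, 5) -> finishes; pool += (0, 1, 0) = (6, 2, 5)


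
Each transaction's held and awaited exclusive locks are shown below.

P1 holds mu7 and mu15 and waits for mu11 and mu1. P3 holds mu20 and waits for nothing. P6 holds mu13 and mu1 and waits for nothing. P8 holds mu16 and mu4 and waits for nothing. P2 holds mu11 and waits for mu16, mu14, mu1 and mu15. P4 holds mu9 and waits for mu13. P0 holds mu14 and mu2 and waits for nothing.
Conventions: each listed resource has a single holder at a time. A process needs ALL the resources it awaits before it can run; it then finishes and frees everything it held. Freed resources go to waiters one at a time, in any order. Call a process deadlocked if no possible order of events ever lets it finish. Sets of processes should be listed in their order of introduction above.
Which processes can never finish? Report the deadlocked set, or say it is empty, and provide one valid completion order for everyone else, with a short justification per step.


Deadlocked: P1 and P2.
Key observation: P1 -> P2 -> P1 is a circular wait — nothing in it can go first; no other process is dragged down with it.
The rest can finish in the order P8, P3, P6, P0, P4.
Check, step by step:
  P8: no waits; runs immediately, freeing mu16 and mu4
  P3: no waits; runs immediately, freeing mu20
  P6: no waits; runs immediately, freeing mu13 and mu1
  P0: no waits; runs immediately, freeing mu14 and mu2
  P4: everything it awaited (mu13) is free; runs, freeing mu9


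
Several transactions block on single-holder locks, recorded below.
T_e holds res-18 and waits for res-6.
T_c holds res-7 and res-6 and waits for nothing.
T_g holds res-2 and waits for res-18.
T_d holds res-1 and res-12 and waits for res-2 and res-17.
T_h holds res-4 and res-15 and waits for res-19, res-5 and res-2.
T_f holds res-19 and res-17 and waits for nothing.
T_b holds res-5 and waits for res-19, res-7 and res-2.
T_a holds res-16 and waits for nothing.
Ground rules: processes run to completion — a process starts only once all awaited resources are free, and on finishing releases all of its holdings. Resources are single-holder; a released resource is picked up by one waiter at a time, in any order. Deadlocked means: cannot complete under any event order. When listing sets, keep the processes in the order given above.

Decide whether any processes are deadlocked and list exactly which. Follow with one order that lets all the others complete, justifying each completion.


The deadlocked set is empty.
Key observation: all waits point, directly or indirectly, at processes that can finish, so nothing is permanently blocked.
The rest can finish in the order T_c, T_e, T_f, T_g, T_b, T_a, T_d, T_h.
Verifying each step:
  T_c: no waits; runs immediately, freeing res-7 and res-6
  T_e waits on res-6 — all released -> runs and releases res-18
  T_f: no waits; runs immediately, freeing res-19 and res-17
  T_g waits on res-18 — all released -> runs and releases res-2
  T_b waits on res-19, res-7 and res-2 — all released -> runs and releases res-5
  T_a: no waits; runs immediately, freeing res-16
  T_d waits on res-2 and res-17 — all released -> runs and releases res-1 and res-12
  T_h waits on res-19, res-5 and res-2 — all released -> runs and releases res-4 and res-15


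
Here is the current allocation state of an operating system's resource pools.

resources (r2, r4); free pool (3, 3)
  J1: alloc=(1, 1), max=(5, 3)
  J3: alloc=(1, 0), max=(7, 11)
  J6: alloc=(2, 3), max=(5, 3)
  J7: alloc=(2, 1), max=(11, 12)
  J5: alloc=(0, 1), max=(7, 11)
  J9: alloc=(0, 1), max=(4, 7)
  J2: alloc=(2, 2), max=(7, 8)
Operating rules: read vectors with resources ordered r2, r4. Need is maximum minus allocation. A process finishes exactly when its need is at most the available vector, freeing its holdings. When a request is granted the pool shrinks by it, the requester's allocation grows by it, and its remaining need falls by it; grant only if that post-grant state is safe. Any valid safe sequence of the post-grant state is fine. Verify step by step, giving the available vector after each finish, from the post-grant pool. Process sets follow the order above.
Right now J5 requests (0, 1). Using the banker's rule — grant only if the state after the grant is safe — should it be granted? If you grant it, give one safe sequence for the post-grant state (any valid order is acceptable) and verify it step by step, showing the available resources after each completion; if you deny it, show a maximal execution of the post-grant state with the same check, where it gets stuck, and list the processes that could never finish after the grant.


GRANT. The post-grant state is safe; one safe sequence: J6, J1, J2, J9, J5, J3, J7.
Key observation: even at the reduced pool (3, 2), J6 fits immediately, so safety survives the grant.
Step-by-step check of the post-grant state:
  pool = (3, 2)
  run J6 (needs (3, 0), free (3, 2)); after release of (2, 3) the pool is (5, 5)
  run J1 (needs (4, 2), free (5, 5)); after release of (1, 1) the pool is (6, 6)
  run J2 (needs (5, 6), free (6, 6)); after release of (2, 2) the pool is (8, 8)
  run J9 (needs (4, 6), free (8, 8)); after release of (0, 1) the pool is (8, 9)
  run J5 (needs (7, 9), free (8, 9)); after release of (0, 2) the pool is (8, 11)
  run J3 (needs (6, 11), free (8, 11)); after release of (1, 0) the pool is (9, 11)
  run J7 (needs (9, 11), free (9, 11)); after release of (2, 1) the pool is (11, 12)


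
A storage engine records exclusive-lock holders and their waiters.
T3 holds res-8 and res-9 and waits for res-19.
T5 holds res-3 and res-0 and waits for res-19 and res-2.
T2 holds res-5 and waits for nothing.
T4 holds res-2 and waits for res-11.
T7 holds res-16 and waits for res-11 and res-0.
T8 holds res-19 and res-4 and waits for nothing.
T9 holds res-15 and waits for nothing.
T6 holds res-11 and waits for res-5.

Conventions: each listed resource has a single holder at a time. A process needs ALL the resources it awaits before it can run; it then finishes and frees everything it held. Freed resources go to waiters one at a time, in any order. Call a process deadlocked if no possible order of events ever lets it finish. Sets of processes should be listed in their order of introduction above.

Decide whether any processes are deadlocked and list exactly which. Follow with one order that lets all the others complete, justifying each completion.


The deadlocked set is empty.
Key observation: every chain of waits terminates; starting from the processes that wait on nothing, all the rest unlock in turn.
A valid finishing order for the others: T2, T9, T6, T4, T8, T3, T5, T7.
Verifying each step:
  T2 waits on nothing -> runs at once and releases res-5
  T9 waits on nothing -> runs at once and releases res-15
  T6 waits on res-5 — all released -> runs and releases res-11
  T4 waits on res-11 — all released -> runs and releases res-2
  T8 waits on nothing -> runs at once and releases res-19 and res-4
  T3 waits on res-19 — all released -> runs and releases res-8 and res-9
  T5 waits on res-19 and res-2 — all released -> runs and releases res-3 and res-0
  T7 waits on res-11 and res-0 — all released -> runs and releases res-16


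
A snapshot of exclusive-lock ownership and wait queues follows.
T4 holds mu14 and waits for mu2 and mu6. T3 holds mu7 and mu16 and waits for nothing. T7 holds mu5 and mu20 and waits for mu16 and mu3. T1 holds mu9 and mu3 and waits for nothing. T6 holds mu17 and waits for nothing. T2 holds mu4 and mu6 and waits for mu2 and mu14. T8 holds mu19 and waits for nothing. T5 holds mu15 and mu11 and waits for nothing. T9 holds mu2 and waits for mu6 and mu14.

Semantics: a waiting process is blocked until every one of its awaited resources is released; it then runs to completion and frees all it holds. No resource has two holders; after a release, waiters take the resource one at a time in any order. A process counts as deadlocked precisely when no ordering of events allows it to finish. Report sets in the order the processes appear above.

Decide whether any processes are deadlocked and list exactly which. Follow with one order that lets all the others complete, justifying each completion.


Deadlocked: T4, T2 and T9.
Key observation: the knot is the closed ring of waits T4 -> T2 -> T4; T9 is caught in further circular waits.
The rest can finish in the order T1, T8, T3, T5, T7, T6.
Check, step by step:
  T1 waits on nothing -> runs at once and releases mu9 and mu3
  T8 waits on nothing -> runs at once and releases mu19
  T3 waits on nothing -> runs at once and releases mu7 and mu16
  T5 waits on nothing -> runs at once and releases mu15 and mu11
  T7: everything it awaited (mu16 and mu3) is free; runs, freeing mu5 and mu20
  T6 waits on nothing -> runs at once and releases mu17


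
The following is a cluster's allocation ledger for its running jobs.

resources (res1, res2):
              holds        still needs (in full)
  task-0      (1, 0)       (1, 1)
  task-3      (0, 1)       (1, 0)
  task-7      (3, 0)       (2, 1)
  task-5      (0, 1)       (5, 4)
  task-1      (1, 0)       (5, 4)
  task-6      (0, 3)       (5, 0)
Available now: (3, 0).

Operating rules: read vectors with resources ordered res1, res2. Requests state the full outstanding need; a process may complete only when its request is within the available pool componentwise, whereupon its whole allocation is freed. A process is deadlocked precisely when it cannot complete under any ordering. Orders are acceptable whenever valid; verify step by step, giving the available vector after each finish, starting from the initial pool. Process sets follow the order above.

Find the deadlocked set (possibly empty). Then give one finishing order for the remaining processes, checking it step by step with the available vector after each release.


The deadlocked set is empty.
Key observation: starting with task-3, each completion frees enough for the next — no one is permanently blocked.
A valid finishing order for the others: task-3, task-7, task-6, task-0, task-5, task-1. Verifying each step:
  pool = (3, 0)
  task-3 needs (1, 0) <= (3, 0) -> finishes; pool += (0, 1) = (3, 1)
  task-7 needs (2, 1) <= (3, 1) -> finishes; pool += (3, 0) = (6, 1)
  task-6 needs (5, 0) <= (6, 1) -> finishes; pool += (0, 3) = (6, 4)
  task-0 needs (1, 1) <= (6, 4) -> finishes; pool += (1, 0) = (7, 4)
  task-5 needs (5, 4) <= (7, 4) -> finishes; pool += (0, 1) = (7, 5)
  task-1 needs (5, 4) <= (7, 5) -> finishes; pool += (1, 0) = (8, 5)
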